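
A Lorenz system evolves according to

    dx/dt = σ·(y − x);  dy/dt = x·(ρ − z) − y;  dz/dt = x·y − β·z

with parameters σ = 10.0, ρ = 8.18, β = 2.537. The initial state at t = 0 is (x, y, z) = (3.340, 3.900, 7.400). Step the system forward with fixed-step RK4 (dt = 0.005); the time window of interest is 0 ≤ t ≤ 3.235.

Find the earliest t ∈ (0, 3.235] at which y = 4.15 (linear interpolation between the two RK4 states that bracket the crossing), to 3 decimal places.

t = 0.281

t=0.000: state=(3.340, 3.900, 7.400)
step 1 (dt=0.005): k1=(5.600, -1.295, -5.748), k2=(5.428, -1.232, -5.668), k3=(5.433, -1.234, -5.669), k4=(5.267, -1.172, -5.591); state += dt/6·(k1+2k2+2k3+k4)
t=0.005: state=(3.367, 3.894, 7.372)
t=0.010: state=(3.393, 3.888, 7.344)
t=0.015: state=(3.417, 3.883, 7.317)
continuing one RK4 step at a time; state shown every 40 steps (Δt=0.2):
t=0.200: state=(3.841, 3.997, 6.703)
t=0.280: state=(3.973, 4.148, 6.624)
next step: t=0.285: state=(3.982, 4.159, 6.623) — y has crossed 4.15
linear interpolation between t=0.280 (4.14842) and t=0.285 (4.15861) → t≈0.281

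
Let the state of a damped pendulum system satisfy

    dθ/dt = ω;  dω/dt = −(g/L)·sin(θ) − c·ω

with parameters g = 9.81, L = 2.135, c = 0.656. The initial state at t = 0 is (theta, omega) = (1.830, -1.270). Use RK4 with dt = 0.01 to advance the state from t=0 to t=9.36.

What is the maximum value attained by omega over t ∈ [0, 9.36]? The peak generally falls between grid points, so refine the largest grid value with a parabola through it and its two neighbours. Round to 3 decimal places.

max omega = 1.712

t=0.000: state=(1.830, -1.270)
step 1 (dt=0.01): k1=(-1.270, -3.608), k2=(-1.288, -3.604), k3=(-1.288, -3.604), k4=(-1.306, -3.599); state += dt/6·(k1+2k2+2k3+k4)
t=0.010: state=(1.817, -1.306)
t=0.020: state=(1.804, -1.342)
t=0.030: state=(1.790, -1.378)
continuing one RK4 step at a time; state shown every 50 steps (Δt=0.5):
t=0.500: state=(0.786, -2.734)
t=1.000: state=(-0.530, -2.082)
t=1.500: state=(-1.052, 0.010)
t=2.000: state=(-0.623, 1.515)
t=2.500: state=(0.193, 1.449)
t=3.000: state=(0.615, 0.162)
t=3.500: state=(0.398, -0.896)
t=4.000: state=(-0.100, -0.907)
t=4.500: state=(-0.371, -0.120)
t=5.000: state=(-0.242, 0.551)
t=5.500: state=(0.064, 0.554)
t=6.000: state=(0.228, 0.066)
t=6.500: state=(0.145, -0.343)
t=7.000: state=(-0.043, -0.335)
t=7.500: state=(-0.140, -0.032)
t=8.000: state=(-0.086, 0.215)
t=8.500: state=(0.030, 0.202)
t=9.000: state=(0.086, 0.013)
t=9.360: state=(0.068, -0.107)
largest grid value and its neighbours: omega(2.220)=1.71163, omega(2.230)=1.71191, omega(2.240)=1.71142
parabola through these three points peaks at t≈2.229 with omega≈1.71191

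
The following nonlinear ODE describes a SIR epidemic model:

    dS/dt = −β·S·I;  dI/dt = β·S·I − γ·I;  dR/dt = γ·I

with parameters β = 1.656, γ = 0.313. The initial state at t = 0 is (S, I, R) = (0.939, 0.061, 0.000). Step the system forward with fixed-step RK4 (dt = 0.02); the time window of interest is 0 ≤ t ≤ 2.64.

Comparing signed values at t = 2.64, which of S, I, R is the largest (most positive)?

t=0.000: state=(0.939, 0.061, 0.000)
step 1 (dt=0.02): k1=(-0.095, 0.076, 0.019), k2=(-0.096, 0.077, 0.019), k3=(-0.096, 0.077, 0.019), k4=(-0.097, 0.077, 0.020); state += dt/6·(k1+2k2+2k3+k4)
t=0.020: state=(0.937, 0.063, 0.000)
t=0.040: state=(0.935, 0.064, 0.001)
t=0.060: state=(0.933, 0.066, 0.001)
continuing one RK4 step at a time; state shown every 5 steps (Δt=0.1):
t=0.100: state=(0.929, 0.069, 0.002)
t=0.200: state=(0.918, 0.078, 0.004)
t=0.300: state=(0.905, 0.088, 0.007)
t=0.400: state=(0.891, 0.099, 0.010)
t=0.500: state=(0.876, 0.111, 0.013)
t=0.600: state=(0.859, 0.124, 0.017)
t=0.700: state=(0.841, 0.138, 0.021)
t=0.800: state=(0.821, 0.154, 0.025)
t=0.900: state=(0.799, 0.171, 0.031)
t=1.000: state=(0.776, 0.188, 0.036)
t=1.100: state=(0.751, 0.207, 0.042)
t=1.200: state=(0.724, 0.227, 0.049)
t=1.300: state=(0.696, 0.247, 0.057)
t=1.400: state=(0.667, 0.268, 0.065)
t=1.500: state=(0.637, 0.290, 0.073)
t=1.600: state=(0.606, 0.311, 0.083)
t=1.700: state=(0.575, 0.333, 0.093)
t=1.800: state=(0.543, 0.354, 0.104)
t=1.900: state=(0.511, 0.374, 0.115)
t=2.000: state=(0.480, 0.393, 0.127)
t=2.100: state=(0.449, 0.412, 0.140)
t=2.200: state=(0.419, 0.429, 0.153)
t=2.300: state=(0.389, 0.444, 0.166)
t=2.400: state=(0.361, 0.458, 0.181)
t=2.500: state=(0.335, 0.470, 0.195)
t=2.600: state=(0.309, 0.481, 0.210)
t=2.640: state=(0.300, 0.485, 0.216)
compare at T: S=0.300, I=0.485, R=0.216

largest component: I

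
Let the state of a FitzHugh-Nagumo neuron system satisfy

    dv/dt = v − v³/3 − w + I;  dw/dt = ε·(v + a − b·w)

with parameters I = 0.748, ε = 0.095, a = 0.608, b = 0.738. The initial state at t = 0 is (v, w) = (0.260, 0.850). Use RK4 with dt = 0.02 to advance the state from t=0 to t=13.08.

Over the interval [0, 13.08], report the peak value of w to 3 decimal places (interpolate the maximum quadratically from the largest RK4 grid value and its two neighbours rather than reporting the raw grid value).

max w = 1.613

t=0.000: state=(0.260, 0.850)
step 1 (dt=0.02): k1=(0.152, 0.023), k2=(0.153, 0.023), k3=(0.153, 0.023), k4=(0.155, 0.023); state += dt/6·(k1+2k2+2k3+k4)
t=0.020: state=(0.263, 0.850)
t=0.040: state=(0.266, 0.851)
t=0.060: state=(0.269, 0.851)
continuing one RK4 step at a time; state shown every 25 steps (Δt=0.5):
t=0.500: state=(0.353, 0.863)
t=1.000: state=(0.487, 0.881)
t=1.500: state=(0.668, 0.906)
t=2.000: state=(0.890, 0.940)
t=2.500: state=(1.115, 0.983)
t=3.000: state=(1.294, 1.034)
t=3.500: state=(1.400, 1.090)
t=4.000: state=(1.444, 1.147)
t=4.500: state=(1.448, 1.203)
t=5.000: state=(1.429, 1.258)
t=5.500: state=(1.397, 1.309)
t=6.000: state=(1.358, 1.356)
t=6.500: state=(1.313, 1.400)
t=7.000: state=(1.264, 1.441)
t=7.500: state=(1.211, 1.477)
t=8.000: state=(1.154, 1.510)
t=8.500: state=(1.091, 1.539)
t=9.000: state=(1.021, 1.563)
t=9.500: state=(0.941, 1.584)
t=10.000: state=(0.846, 1.599)
t=10.500: state=(0.731, 1.609)
t=11.000: state=(0.580, 1.613)
t=11.500: state=(0.369, 1.608)
t=12.000: state=(0.051, 1.592)
t=12.500: state=(-0.451, 1.557)
t=13.000: state=(-1.137, 1.495)
t=13.080: state=(-1.247, 1.482)
largest grid value and its neighbours: w(10.980)=1.61302, w(11.000)=1.61302, w(11.020)=1.61301
parabola through these three points peaks at t≈10.993 with w≈1.61303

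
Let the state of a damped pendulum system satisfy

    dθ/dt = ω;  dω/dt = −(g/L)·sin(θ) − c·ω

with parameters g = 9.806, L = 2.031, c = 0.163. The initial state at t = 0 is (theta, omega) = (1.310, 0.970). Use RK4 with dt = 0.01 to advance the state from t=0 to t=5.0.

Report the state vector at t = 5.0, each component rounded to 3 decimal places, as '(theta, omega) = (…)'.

(theta, omega) = (-0.909, 0.418)

t=0.000: state=(1.310, 0.970)
step 1 (dt=0.01): k1=(0.970, -4.823), k2=(0.946, -4.825), k3=(0.946, -4.825), k4=(0.922, -4.827); state += dt/6·(k1+2k2+2k3+k4)
t=0.010: state=(1.319, 0.922)
t=0.020: state=(1.328, 0.873)
t=0.030: state=(1.337, 0.825)
continuing one RK4 step at a time; state shown every 20 steps (Δt=0.2):
t=0.200: state=(1.408, 0.007)
t=0.400: state=(1.315, -0.925)
t=0.600: state=(1.043, -1.775)
t=0.800: state=(0.618, -2.421)
t=1.000: state=(0.101, -2.676)
t=1.200: state=(-0.419, -2.437)
t=1.400: state=(-0.847, -1.792)
t=1.600: state=(-1.122, -0.938)
t=1.800: state=(-1.218, -0.028)
t=2.000: state=(-1.135, 0.855)
t=2.200: state=(-0.883, 1.635)
t=2.400: state=(-0.495, 2.189)
t=2.600: state=(-0.033, 2.366)
t=2.800: state=(0.421, 2.103)
t=3.000: state=(0.785, 1.491)
t=3.200: state=(1.006, 0.695)
t=3.400: state=(1.060, -0.150)
t=3.600: state=(0.948, -0.953)
t=3.800: state=(0.688, -1.621)
t=4.000: state=(0.318, -2.029)
t=4.200: state=(-0.099, -2.066)
t=4.400: state=(-0.483, -1.723)
t=4.600: state=(-0.769, -1.104)
t=4.800: state=(-0.916, -0.352)
t=5.000: state=(-0.909, 0.418)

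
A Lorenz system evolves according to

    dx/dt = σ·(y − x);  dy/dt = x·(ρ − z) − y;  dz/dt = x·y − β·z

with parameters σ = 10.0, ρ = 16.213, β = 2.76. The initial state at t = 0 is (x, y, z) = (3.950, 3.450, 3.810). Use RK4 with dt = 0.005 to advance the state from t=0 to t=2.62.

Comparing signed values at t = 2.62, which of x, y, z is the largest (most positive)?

t=0.000: state=(3.950, 3.450, 3.810)
step 1 (dt=0.005): k1=(-5.000, 45.542, 3.112), k2=(-3.736, 45.242, 3.496), k3=(-3.776, 45.278, 3.501), k4=(-2.547, 45.012, 3.888); state += dt/6·(k1+2k2+2k3+k4)
t=0.005: state=(3.931, 3.676, 3.827)
t=0.010: state=(3.924, 3.900, 3.849)
t=0.015: state=(3.929, 4.123, 3.874)
continuing one RK4 step at a time; state shown every 20 steps (Δt=0.1):
t=0.100: state=(5.298, 8.063, 5.168)
t=0.200: state=(8.920, 12.969, 10.696)
t=0.300: state=(11.673, 12.025, 20.542)
t=0.400: state=(8.989, 4.140, 23.163)
t=0.500: state=(4.319, 0.566, 18.710)
t=0.600: state=(1.810, 0.382, 14.287)
t=0.700: state=(1.052, 0.797, 10.907)
t=0.800: state=(1.090, 1.373, 8.373)
t=0.900: state=(1.597, 2.347, 6.568)
t=1.000: state=(2.680, 4.163, 5.587)
t=1.100: state=(4.720, 7.389, 6.109)
t=1.200: state=(7.992, 11.664, 10.084)
t=1.300: state=(10.933, 12.269, 18.386)
t=1.400: state=(9.606, 5.945, 22.623)
t=1.500: state=(5.442, 1.630, 19.419)
t=1.600: state=(2.706, 1.024, 15.129)
t=1.700: state=(1.791, 1.489, 11.705)
t=1.800: state=(1.892, 2.343, 9.178)
t=1.900: state=(2.676, 3.817, 7.570)
t=2.000: state=(4.264, 6.351, 7.283)
t=2.100: state=(6.876, 9.927, 9.561)
t=2.200: state=(9.757, 11.902, 15.661)
t=2.300: state=(10.005, 8.148, 21.164)
t=2.400: state=(6.903, 3.329, 20.181)
t=2.500: state=(3.965, 1.874, 16.412)
t=2.600: state=(2.699, 2.150, 12.991)
t=2.620: state=(2.613, 2.292, 12.408)
compare at T: x=2.613, y=2.292, z=12.408

largest component: z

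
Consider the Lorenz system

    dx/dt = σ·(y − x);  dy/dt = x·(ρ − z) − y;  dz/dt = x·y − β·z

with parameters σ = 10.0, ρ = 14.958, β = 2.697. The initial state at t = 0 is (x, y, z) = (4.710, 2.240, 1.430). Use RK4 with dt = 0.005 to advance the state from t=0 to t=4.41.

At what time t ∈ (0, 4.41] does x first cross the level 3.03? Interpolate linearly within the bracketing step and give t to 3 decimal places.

t = 0.533

t=0.000: state=(4.710, 2.240, 1.430)
step 1 (dt=0.005): k1=(-24.700, 61.477, 6.694), k2=(-22.546, 60.410, 7.225), k3=(-22.626, 60.479, 7.222), k4=(-20.545, 59.478, 7.733); state += dt/6·(k1+2k2+2k3+k4)
t=0.005: state=(4.597, 2.542, 1.466)
t=0.010: state=(4.504, 2.835, 1.507)
t=0.015: state=(4.430, 3.120, 1.553)
continuing one RK4 step at a time; state shown every 40 steps (Δt=0.2):
t=0.200: state=(8.647, 12.782, 8.735)
t=0.400: state=(9.129, 4.175, 22.457)
t=0.530: state=(3.120, -0.113, 16.772)
next step: t=0.535: state=(2.962, -0.139, 16.546) — x has crossed 3.03
linear interpolation between t=0.530 (3.12002) and t=0.535 (2.96168) → t≈0.533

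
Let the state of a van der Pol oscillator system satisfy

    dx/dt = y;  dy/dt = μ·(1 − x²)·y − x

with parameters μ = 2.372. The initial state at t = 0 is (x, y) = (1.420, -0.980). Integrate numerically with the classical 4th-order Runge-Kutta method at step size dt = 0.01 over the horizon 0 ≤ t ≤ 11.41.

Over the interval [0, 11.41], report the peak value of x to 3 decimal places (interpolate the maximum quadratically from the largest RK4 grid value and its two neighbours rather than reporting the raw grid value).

t=0.000: state=(1.420, -0.980)
step 1 (dt=0.01): k1=(-0.980, 0.943), k2=(-0.975, 0.904), k3=(-0.975, 0.905), k4=(-0.971, 0.867); state += dt/6·(k1+2k2+2k3+k4)
t=0.010: state=(1.410, -0.971)
t=0.020: state=(1.401, -0.963)
t=0.030: state=(1.391, -0.955)
continuing one RK4 step at a time; state shown every 50 steps (Δt=0.5):
t=0.500: state=(0.941, -1.104)
t=1.000: state=(0.084, -2.768)
t=1.500: state=(-1.769, -2.364)
t=2.000: state=(-2.023, 0.197)
t=2.500: state=(-1.892, 0.295)
t=3.000: state=(-1.733, 0.342)
t=3.500: state=(-1.546, 0.413)
t=4.000: state=(-1.310, 0.546)
t=4.500: state=(-0.970, 0.873)
t=5.000: state=(-0.301, 2.101)
t=5.500: state=(1.429, 3.642)
t=6.000: state=(2.019, -0.098)
t=6.500: state=(1.901, -0.290)
t=7.000: state=(1.745, -0.338)
t=7.500: state=(1.560, -0.407)
t=8.000: state=(1.329, -0.533)
t=8.500: state=(0.999, -0.837)
t=9.000: state=(0.370, -1.945)
t=9.500: state=(-1.299, -3.953)
t=10.000: state=(-2.021, 0.048)
t=10.500: state=(-1.911, 0.286)
t=11.000: state=(-1.756, 0.334)
t=11.410: state=(-1.609, 0.386)
largest grid value and its neighbours: x(5.930)=2.02180, x(5.940)=2.02190, x(5.950)=2.02179
parabola through these three points peaks at t≈5.940 with x≈2.02190

max x = 2.022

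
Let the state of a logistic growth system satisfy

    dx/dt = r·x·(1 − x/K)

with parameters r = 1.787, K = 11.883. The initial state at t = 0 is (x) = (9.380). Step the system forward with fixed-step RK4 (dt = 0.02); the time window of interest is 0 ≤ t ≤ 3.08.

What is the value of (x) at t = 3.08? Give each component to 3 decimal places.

t=0.000: state=(9.380)
step 1 (dt=0.02): k1=(3.531), k2=(3.494), k3=(3.494), k4=(3.458); state += dt/6·(k1+2k2+2k3+k4)
t=0.020: state=(9.450)
t=0.040: state=(9.518)
t=0.060: state=(9.585)
continuing one RK4 step at a time; state shown every 5 steps (Δt=0.1):
t=0.100: state=(9.715)
t=0.200: state=(10.014)
t=0.300: state=(10.278)
t=0.400: state=(10.511)
t=0.500: state=(10.713)
t=0.600: state=(10.889)
t=0.700: state=(11.040)
t=0.800: state=(11.169)
t=0.900: state=(11.280)
t=1.000: state=(11.375)
t=1.100: state=(11.455)
t=1.200: state=(11.523)
t=1.300: state=(11.580)
t=1.400: state=(11.629)
t=1.500: state=(11.670)
t=1.600: state=(11.704)
t=1.700: state=(11.733)
t=1.800: state=(11.757)
t=1.900: state=(11.778)
t=2.000: state=(11.795)
t=2.100: state=(11.809)
t=2.200: state=(11.821)
t=2.300: state=(11.831)
t=2.400: state=(11.840)
t=2.500: state=(11.847)
t=2.600: state=(11.853)
t=2.700: state=(11.858)
t=2.800: state=(11.862)
t=2.900: state=(11.865)
t=3.000: state=(11.868)
t=3.080: state=(11.870)

(x) = (11.870)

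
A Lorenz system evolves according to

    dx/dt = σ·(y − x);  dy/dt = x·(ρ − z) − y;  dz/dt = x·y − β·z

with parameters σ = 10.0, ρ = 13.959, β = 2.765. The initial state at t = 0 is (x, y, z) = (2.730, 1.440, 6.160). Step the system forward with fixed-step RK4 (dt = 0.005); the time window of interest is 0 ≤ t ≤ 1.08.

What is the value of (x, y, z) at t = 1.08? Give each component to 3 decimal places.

(x, y, z) = (3.542, 4.738, 7.378)

t=0.000: state=(2.730, 1.440, 6.160)
step 1 (dt=0.005): k1=(-12.900, 19.851, -13.101), k2=(-12.081, 19.638, -12.923), k3=(-12.107, 19.654, -12.923), k4=(-11.312, 19.453, -12.747); state += dt/6·(k1+2k2+2k3+k4)
t=0.005: state=(2.670, 1.538, 6.095)
t=0.010: state=(2.617, 1.635, 6.033)
t=0.015: state=(2.571, 1.729, 5.971)
continuing one RK4 step at a time; state shown every 10 steps (Δt=0.05):
t=0.050: state=(2.423, 2.366, 5.590)
t=0.100: state=(2.595, 3.289, 5.197)
t=0.150: state=(3.087, 4.348, 5.031)
t=0.200: state=(3.848, 5.629, 5.189)
t=0.250: state=(4.866, 7.151, 5.822)
t=0.300: state=(6.118, 8.812, 7.129)
t=0.350: state=(7.509, 10.304, 9.279)
t=0.400: state=(8.809, 11.084, 12.214)
t=0.450: state=(9.646, 10.590, 15.388)
t=0.500: state=(9.664, 8.762, 17.831)
t=0.550: state=(8.789, 6.303, 18.795)
t=0.600: state=(7.329, 4.142, 18.319)
t=0.650: state=(5.751, 2.744, 16.984)
t=0.700: state=(4.402, 2.058, 15.345)
t=0.750: state=(3.423, 1.846, 13.712)
t=0.800: state=(2.809, 1.905, 12.209)
t=0.850: state=(2.495, 2.123, 10.878)
t=0.900: state=(2.416, 2.456, 9.733)
t=0.950: state=(2.523, 2.902, 8.784)
t=1.000: state=(2.791, 3.480, 8.044)
t=1.050: state=(3.213, 4.213, 7.543)
t=1.080: state=(3.542, 4.738, 7.378)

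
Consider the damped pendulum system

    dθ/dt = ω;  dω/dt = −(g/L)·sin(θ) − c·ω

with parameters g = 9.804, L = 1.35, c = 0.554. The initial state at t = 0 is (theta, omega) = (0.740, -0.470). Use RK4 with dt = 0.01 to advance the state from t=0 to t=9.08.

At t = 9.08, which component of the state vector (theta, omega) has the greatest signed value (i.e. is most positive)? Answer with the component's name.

t=0.000: state=(0.740, -0.470)
step 1 (dt=0.01): k1=(-0.470, -4.636), k2=(-0.493, -4.611), k3=(-0.493, -4.610), k4=(-0.516, -4.584); state += dt/6·(k1+2k2+2k3+k4)
t=0.010: state=(0.735, -0.516)
t=0.020: state=(0.730, -0.562)
t=0.030: state=(0.724, -0.607)
continuing one RK4 step at a time; state shown every 50 steps (Δt=0.5):
t=0.500: state=(0.088, -1.715)
t=1.000: state=(-0.520, -0.417)
t=1.500: state=(-0.297, 1.110)
t=2.000: state=(0.266, 0.806)
t=2.500: state=(0.336, -0.501)
t=3.000: state=(-0.061, -0.826)
t=3.500: state=(-0.279, 0.041)
t=4.000: state=(-0.069, 0.643)
t=4.500: state=(0.184, 0.230)
t=5.000: state=(0.126, -0.395)
t=5.500: state=(-0.089, -0.334)
t=6.000: state=(-0.131, 0.165)
t=6.500: state=(0.015, 0.320)
t=7.000: state=(0.105, 0.002)
t=7.500: state=(0.031, -0.241)
t=8.000: state=(-0.067, -0.098)
t=8.500: state=(-0.050, 0.144)
t=9.000: state=(0.031, 0.132)
t=9.080: state=(0.041, 0.106)
compare at T: theta=0.041, omega=0.106

largest component: omega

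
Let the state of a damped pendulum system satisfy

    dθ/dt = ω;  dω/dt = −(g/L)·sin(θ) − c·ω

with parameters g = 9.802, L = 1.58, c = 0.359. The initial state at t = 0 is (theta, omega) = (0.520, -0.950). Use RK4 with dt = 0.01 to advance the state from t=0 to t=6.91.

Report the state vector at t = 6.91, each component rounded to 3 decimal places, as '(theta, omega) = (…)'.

t=0.000: state=(0.520, -0.950)
step 1 (dt=0.01): k1=(-0.950, -2.741), k2=(-0.964, -2.711), k3=(-0.964, -2.711), k4=(-0.977, -2.680); state += dt/6·(k1+2k2+2k3+k4)
t=0.010: state=(0.510, -0.977)
t=0.020: state=(0.500, -1.004)
t=0.030: state=(0.490, -1.029)
continuing one RK4 step at a time; state shown every 25 steps (Δt=0.25):
t=0.250: state=(0.215, -1.409)
t=0.500: state=(-0.140, -1.338)
t=0.750: state=(-0.414, -0.799)
t=1.000: state=(-0.521, -0.040)
t=1.250: state=(-0.439, 0.667)
t=1.500: state=(-0.211, 1.092)
t=1.750: state=(0.072, 1.099)
t=2.000: state=(0.305, 0.713)
t=2.250: state=(0.410, 0.114)
t=2.500: state=(0.363, -0.471)
t=2.750: state=(0.192, -0.847)
t=3.000: state=(-0.032, -0.891)
t=3.250: state=(-0.226, -0.614)
t=3.500: state=(-0.323, -0.144)
t=3.750: state=(-0.297, 0.335)
t=4.000: state=(-0.169, 0.657)
t=4.250: state=(0.009, 0.718)
t=4.500: state=(0.168, 0.517)
t=4.750: state=(0.254, 0.150)
t=5.000: state=(0.242, -0.238)
t=5.250: state=(0.145, -0.509)
t=5.500: state=(0.004, -0.576)
t=5.750: state=(-0.126, -0.431)
t=6.000: state=(-0.199, -0.145)
t=6.250: state=(-0.196, 0.168)
t=6.500: state=(-0.122, 0.395)
t=6.750: state=(-0.012, 0.461)
t=6.910: state=(0.059, 0.412)

(theta, omega) = (0.059, 0.412)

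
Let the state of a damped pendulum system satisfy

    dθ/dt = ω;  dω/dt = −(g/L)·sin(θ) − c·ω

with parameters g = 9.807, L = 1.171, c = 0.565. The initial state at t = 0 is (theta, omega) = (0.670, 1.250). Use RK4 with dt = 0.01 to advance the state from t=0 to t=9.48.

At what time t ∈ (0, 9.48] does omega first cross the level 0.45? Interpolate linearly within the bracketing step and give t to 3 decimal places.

t = 0.131

t=0.000: state=(0.670, 1.250)
step 1 (dt=0.01): k1=(1.250, -5.907), k2=(1.220, -5.931), k3=(1.220, -5.930), k4=(1.191, -5.953); state += dt/6·(k1+2k2+2k3+k4)
t=0.010: state=(0.682, 1.191)
t=0.020: state=(0.694, 1.131)
t=0.030: state=(0.705, 1.071)
t=0.130: state=(0.781, 0.458)
next step: t=0.140: state=(0.786, 0.396) — omega has crossed 0.45
linear interpolation between t=0.130 (0.45795) and t=0.140 (0.39643) → t≈0.131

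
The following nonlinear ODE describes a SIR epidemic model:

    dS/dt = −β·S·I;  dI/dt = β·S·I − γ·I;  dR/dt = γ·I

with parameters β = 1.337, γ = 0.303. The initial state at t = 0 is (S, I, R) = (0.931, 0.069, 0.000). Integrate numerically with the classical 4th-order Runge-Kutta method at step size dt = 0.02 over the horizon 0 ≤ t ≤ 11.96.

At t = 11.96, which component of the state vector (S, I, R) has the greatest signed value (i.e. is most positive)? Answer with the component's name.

t=0.000: state=(0.931, 0.069, 0.000)
step 1 (dt=0.02): k1=(-0.086, 0.065, 0.021), k2=(-0.087, 0.066, 0.021), k3=(-0.087, 0.066, 0.021), k4=(-0.087, 0.066, 0.021); state += dt/6·(k1+2k2+2k3+k4)
t=0.020: state=(0.929, 0.070, 0.000)
t=0.040: state=(0.928, 0.072, 0.001)
t=0.060: state=(0.926, 0.073, 0.001)
continuing one RK4 step at a time; state shown every 25 steps (Δt=0.5):
t=0.500: state=(0.878, 0.109, 0.013)
t=1.000: state=(0.802, 0.164, 0.034)
t=1.500: state=(0.703, 0.233, 0.064)
t=2.000: state=(0.586, 0.309, 0.105)
t=2.500: state=(0.466, 0.377, 0.157)
t=3.000: state=(0.356, 0.426, 0.218)
t=3.500: state=(0.265, 0.450, 0.285)
t=4.000: state=(0.196, 0.451, 0.353)
t=4.500: state=(0.146, 0.434, 0.421)
t=5.000: state=(0.110, 0.406, 0.484)
t=5.500: state=(0.085, 0.372, 0.543)
t=6.000: state=(0.067, 0.336, 0.597)
t=6.500: state=(0.054, 0.301, 0.645)
t=7.000: state=(0.045, 0.267, 0.688)
t=7.500: state=(0.038, 0.236, 0.726)
t=8.000: state=(0.033, 0.208, 0.760)
t=8.500: state=(0.029, 0.182, 0.789)
t=9.000: state=(0.026, 0.159, 0.815)
t=9.500: state=(0.023, 0.139, 0.838)
t=10.000: state=(0.021, 0.121, 0.857)
t=10.500: state=(0.020, 0.106, 0.875)
t=11.000: state=(0.018, 0.092, 0.890)
t=11.500: state=(0.017, 0.080, 0.903)
t=11.960: state=(0.017, 0.070, 0.913)
compare at T: S=0.017, I=0.070, R=0.913

largest component: R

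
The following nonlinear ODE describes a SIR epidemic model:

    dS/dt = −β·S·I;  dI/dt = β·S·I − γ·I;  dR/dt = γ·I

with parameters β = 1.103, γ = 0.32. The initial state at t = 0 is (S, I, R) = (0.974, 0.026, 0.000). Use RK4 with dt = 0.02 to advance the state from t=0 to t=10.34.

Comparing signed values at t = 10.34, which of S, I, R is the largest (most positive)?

t=0.000: state=(0.974, 0.026, 0.000)
step 1 (dt=0.02): k1=(-0.028, 0.020, 0.008), k2=(-0.028, 0.020, 0.008), k3=(-0.028, 0.020, 0.008), k4=(-0.028, 0.020, 0.008); state += dt/6·(k1+2k2+2k3+k4)
t=0.020: state=(0.973, 0.026, 0.000)
t=0.040: state=(0.973, 0.027, 0.000)
t=0.060: state=(0.972, 0.027, 0.001)
continuing one RK4 step at a time; state shown every 25 steps (Δt=0.5):
t=0.500: state=(0.957, 0.038, 0.005)
t=1.000: state=(0.933, 0.054, 0.012)
t=1.500: state=(0.901, 0.077, 0.023)
t=2.000: state=(0.857, 0.106, 0.037)
t=2.500: state=(0.800, 0.143, 0.057)
t=3.000: state=(0.731, 0.186, 0.083)
t=3.500: state=(0.652, 0.232, 0.117)
t=4.000: state=(0.566, 0.276, 0.157)
t=4.500: state=(0.481, 0.314, 0.205)
t=5.000: state=(0.401, 0.341, 0.257)
t=5.500: state=(0.331, 0.356, 0.313)
t=6.000: state=(0.272, 0.358, 0.371)
t=6.500: state=(0.223, 0.349, 0.427)
t=7.000: state=(0.185, 0.333, 0.482)
t=7.500: state=(0.155, 0.312, 0.534)
t=8.000: state=(0.131, 0.287, 0.582)
t=8.500: state=(0.113, 0.262, 0.625)
t=9.000: state=(0.098, 0.236, 0.665)
t=9.500: state=(0.087, 0.212, 0.701)
t=10.000: state=(0.078, 0.189, 0.733)
t=10.340: state=(0.073, 0.174, 0.753)
compare at T: S=0.073, I=0.174, R=0.753

largest component: R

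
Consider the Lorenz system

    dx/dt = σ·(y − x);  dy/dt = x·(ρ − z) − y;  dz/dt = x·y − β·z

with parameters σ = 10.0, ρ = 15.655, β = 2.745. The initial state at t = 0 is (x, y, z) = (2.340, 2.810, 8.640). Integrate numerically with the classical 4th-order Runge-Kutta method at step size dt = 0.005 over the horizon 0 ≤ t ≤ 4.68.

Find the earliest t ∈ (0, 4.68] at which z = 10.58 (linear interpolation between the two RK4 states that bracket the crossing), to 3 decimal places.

t=0.000: state=(2.340, 2.810, 8.640)
step 1 (dt=0.005): k1=(4.700, 13.605, -17.141), k2=(4.923, 13.754, -16.911), k3=(4.921, 13.756, -16.910), k4=(5.142, 13.909, -16.678); state += dt/6·(k1+2k2+2k3+k4)
t=0.005: state=(2.365, 2.879, 8.555)
t=0.010: state=(2.391, 2.949, 8.473)
t=0.015: state=(2.420, 3.021, 8.393)
continuing one RK4 step at a time; state shown every 40 steps (Δt=0.2):
t=0.200: state=(5.017, 7.280, 7.804)
t=0.290: state=(7.364, 10.173, 10.497)
next step: t=0.295: state=(7.504, 10.310, 10.732) — z has crossed 10.58
linear interpolation between t=0.290 (10.49661) and t=0.295 (10.73164) → t≈0.292

t = 0.292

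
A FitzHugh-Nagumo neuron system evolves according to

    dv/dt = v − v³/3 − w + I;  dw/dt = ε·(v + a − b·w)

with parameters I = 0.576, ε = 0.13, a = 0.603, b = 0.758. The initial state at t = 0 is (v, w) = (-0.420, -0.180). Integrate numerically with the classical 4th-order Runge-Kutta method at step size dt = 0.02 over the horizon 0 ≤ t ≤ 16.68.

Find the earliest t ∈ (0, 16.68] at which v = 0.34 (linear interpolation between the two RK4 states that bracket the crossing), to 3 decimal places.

t = 1.233

t=0.000: state=(-0.420, -0.180)
step 1 (dt=0.02): k1=(0.361, 0.042), k2=(0.363, 0.042), k3=(0.363, 0.042), k4=(0.366, 0.042); state += dt/6·(k1+2k2+2k3+k4)
t=0.020: state=(-0.413, -0.179)
t=0.040: state=(-0.405, -0.178)
t=0.060: state=(-0.398, -0.177)
continuing one RK4 step at a time; state shown every 50 steps (Δt=1):
t=1.000: state=(0.130, -0.110)
t=1.220: state=(0.327, -0.085)
next step: t=1.240: state=(0.347, -0.082) — v has crossed 0.34
linear interpolation between t=1.220 (0.32733) and t=1.240 (0.34700) → t≈1.233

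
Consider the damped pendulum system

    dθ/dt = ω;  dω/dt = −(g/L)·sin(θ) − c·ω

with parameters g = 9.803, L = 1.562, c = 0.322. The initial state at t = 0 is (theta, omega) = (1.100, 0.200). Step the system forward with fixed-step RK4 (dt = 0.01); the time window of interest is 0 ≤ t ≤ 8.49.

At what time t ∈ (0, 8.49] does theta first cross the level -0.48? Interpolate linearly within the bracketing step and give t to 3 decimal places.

t=0.000: state=(1.100, 0.200)
step 1 (dt=0.01): k1=(0.200, -5.658), k2=(0.172, -5.651), k3=(0.172, -5.651), k4=(0.143, -5.644); state += dt/6·(k1+2k2+2k3+k4)
t=0.010: state=(1.102, 0.143)
t=0.020: state=(1.103, 0.087)
t=0.030: state=(1.103, 0.031)
continuing one RK4 step at a time; state shown every 50 steps (Δt=0.5):
t=0.500: state=(0.562, -2.108)
t=0.960: state=(-0.467, -1.882)
next step: t=0.970: state=(-0.486, -1.847) — theta has crossed -0.48
linear interpolation between t=0.960 (-0.46720) and t=0.970 (-0.48585) → t≈0.967

t = 0.967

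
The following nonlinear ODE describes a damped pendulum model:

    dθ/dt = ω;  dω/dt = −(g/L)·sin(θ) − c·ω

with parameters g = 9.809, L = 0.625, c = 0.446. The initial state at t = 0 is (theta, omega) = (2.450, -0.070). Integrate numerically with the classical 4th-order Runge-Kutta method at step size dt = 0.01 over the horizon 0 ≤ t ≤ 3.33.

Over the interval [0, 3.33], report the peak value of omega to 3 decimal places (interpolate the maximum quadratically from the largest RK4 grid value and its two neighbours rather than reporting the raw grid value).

max omega = 5.536

t=0.000: state=(2.450, -0.070)
step 1 (dt=0.01): k1=(-0.070, -9.978), k2=(-0.120, -9.960), k3=(-0.120, -9.963), k4=(-0.170, -9.948); state += dt/6·(k1+2k2+2k3+k4)
t=0.010: state=(2.449, -0.170)
t=0.020: state=(2.447, -0.269)
t=0.030: state=(2.443, -0.368)
continuing one RK4 step at a time; state shown every 20 steps (Δt=0.2):
t=0.200: state=(2.234, -2.144)
t=0.400: state=(1.556, -4.715)
t=0.600: state=(0.380, -6.684)
t=0.800: state=(-0.881, -5.328)
t=1.000: state=(-1.623, -2.036)
t=1.200: state=(-1.711, 1.106)
t=1.400: state=(-1.196, 3.972)
t=1.600: state=(-0.205, 5.533)
t=1.800: state=(0.808, 4.120)
t=2.000: state=(1.336, 1.088)
t=2.200: state=(1.247, -1.927)
t=2.400: state=(0.613, -4.186)
t=2.600: state=(-0.281, -4.294)
t=2.800: state=(-0.948, -2.129)
t=3.000: state=(-1.092, 0.682)
t=3.200: state=(-0.706, 3.025)
t=3.330: state=(-0.255, 3.773)
largest grid value and its neighbours: omega(1.600)=5.53269, omega(1.610)=5.53570, omega(1.620)=5.53014
parabola through these three points peaks at t≈1.609 with omega≈5.53580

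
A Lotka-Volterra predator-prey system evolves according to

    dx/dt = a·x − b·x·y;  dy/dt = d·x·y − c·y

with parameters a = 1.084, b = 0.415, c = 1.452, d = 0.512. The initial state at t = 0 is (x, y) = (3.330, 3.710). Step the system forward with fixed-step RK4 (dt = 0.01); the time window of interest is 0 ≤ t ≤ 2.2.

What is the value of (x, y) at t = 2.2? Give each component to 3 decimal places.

t=0.000: state=(3.330, 3.710)
step 1 (dt=0.01): k1=(-1.517, 0.938), k2=(-1.520, 0.925), k3=(-1.520, 0.925), k4=(-1.523, 0.912); state += dt/6·(k1+2k2+2k3+k4)
t=0.010: state=(3.315, 3.719)
t=0.020: state=(3.300, 3.728)
t=0.030: state=(3.284, 3.737)
continuing one RK4 step at a time; state shown every 10 steps (Δt=0.1):
t=0.100: state=(3.176, 3.790)
t=0.200: state=(3.021, 3.841)
t=0.300: state=(2.869, 3.863)
t=0.400: state=(2.724, 3.855)
t=0.500: state=(2.589, 3.820)
t=0.600: state=(2.465, 3.759)
t=0.700: state=(2.354, 3.678)
t=0.800: state=(2.257, 3.579)
t=0.900: state=(2.173, 3.467)
t=1.000: state=(2.103, 3.345)
t=1.100: state=(2.045, 3.217)
t=1.200: state=(2.000, 3.086)
t=1.300: state=(1.966, 2.954)
t=1.400: state=(1.944, 2.823)
t=1.500: state=(1.932, 2.696)
t=1.600: state=(1.930, 2.574)
t=1.700: state=(1.938, 2.458)
t=1.800: state=(1.955, 2.348)
t=1.900: state=(1.981, 2.246)
t=2.000: state=(2.015, 2.152)
t=2.100: state=(2.057, 2.065)
t=2.200: state=(2.108, 1.987)

(x, y) = (2.108, 1.987)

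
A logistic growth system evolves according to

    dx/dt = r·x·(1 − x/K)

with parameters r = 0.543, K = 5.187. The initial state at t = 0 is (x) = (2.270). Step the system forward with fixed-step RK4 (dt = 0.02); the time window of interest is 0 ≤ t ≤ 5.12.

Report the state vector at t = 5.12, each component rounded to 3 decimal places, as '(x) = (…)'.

(x) = (4.804)

t=0.000: state=(2.270)
step 1 (dt=0.02): k1=(0.693), k2=(0.694), k3=(0.694), k4=(0.694); state += dt/6·(k1+2k2+2k3+k4)
t=0.020: state=(2.284)
t=0.040: state=(2.298)
t=0.060: state=(2.312)
continuing one RK4 step at a time; state shown every 10 steps (Δt=0.2):
t=0.200: state=(2.409)
t=0.400: state=(2.550)
t=0.600: state=(2.691)
t=0.800: state=(2.831)
t=1.000: state=(2.970)
t=1.200: state=(3.106)
t=1.400: state=(3.240)
t=1.600: state=(3.370)
t=1.800: state=(3.496)
t=2.000: state=(3.618)
t=2.200: state=(3.734)
t=2.400: state=(3.845)
t=2.600: state=(3.950)
t=2.800: state=(4.049)
t=3.000: state=(4.143)
t=3.200: state=(4.231)
t=3.400: state=(4.312)
t=3.600: state=(4.389)
t=3.800: state=(4.459)
t=4.000: state=(4.524)
t=4.200: state=(4.585)
t=4.400: state=(4.640)
t=4.600: state=(4.691)
t=4.800: state=(4.738)
t=5.000: state=(4.780)
t=5.120: state=(4.804)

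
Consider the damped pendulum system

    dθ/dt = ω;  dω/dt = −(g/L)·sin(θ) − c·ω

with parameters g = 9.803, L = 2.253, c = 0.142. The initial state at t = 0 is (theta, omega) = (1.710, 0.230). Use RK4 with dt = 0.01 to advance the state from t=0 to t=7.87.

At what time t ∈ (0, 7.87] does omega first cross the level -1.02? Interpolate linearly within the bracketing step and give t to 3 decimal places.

t = 0.293

t=0.000: state=(1.710, 0.230)
step 1 (dt=0.01): k1=(0.230, -4.342), k2=(0.208, -4.338), k3=(0.208, -4.338), k4=(0.187, -4.334); state += dt/6·(k1+2k2+2k3+k4)
t=0.010: state=(1.712, 0.187)
t=0.020: state=(1.714, 0.143)
t=0.030: state=(1.715, 0.100)
t=0.290: state=(1.596, -1.007)
next step: t=0.300: state=(1.586, -1.049) — omega has crossed -1.02
linear interpolation between t=0.290 (-1.00695) and t=0.300 (-1.04900) → t≈0.293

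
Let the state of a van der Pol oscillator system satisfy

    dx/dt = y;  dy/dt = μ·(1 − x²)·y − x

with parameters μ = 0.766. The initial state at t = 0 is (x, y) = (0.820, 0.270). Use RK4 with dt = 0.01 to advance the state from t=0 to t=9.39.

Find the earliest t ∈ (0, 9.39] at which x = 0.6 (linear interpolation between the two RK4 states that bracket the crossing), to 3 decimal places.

t=0.000: state=(0.820, 0.270)
step 1 (dt=0.01): k1=(0.270, -0.752), k2=(0.266, -0.755), k3=(0.266, -0.755), k4=(0.262, -0.758); state += dt/6·(k1+2k2+2k3+k4)
t=0.010: state=(0.823, 0.262)
t=0.020: state=(0.825, 0.255)
t=0.030: state=(0.828, 0.247)
continuing one RK4 step at a time; state shown every 50 steps (Δt=0.5):
t=0.500: state=(0.853, -0.149)
t=1.000: state=(0.666, -0.599)
t=1.100: state=(0.602, -0.692)
next step: t=1.110: state=(0.595, -0.701) — x has crossed 0.6
linear interpolation between t=1.100 (0.60201) and t=1.110 (0.59504) → t≈1.103

t = 1.103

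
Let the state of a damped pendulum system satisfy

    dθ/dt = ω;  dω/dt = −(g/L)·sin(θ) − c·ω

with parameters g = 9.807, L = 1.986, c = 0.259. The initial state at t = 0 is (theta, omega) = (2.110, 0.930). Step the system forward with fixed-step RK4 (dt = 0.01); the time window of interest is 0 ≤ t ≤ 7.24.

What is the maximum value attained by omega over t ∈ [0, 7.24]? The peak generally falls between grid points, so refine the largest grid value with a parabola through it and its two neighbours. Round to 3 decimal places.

t=0.000: state=(2.110, 0.930)
step 1 (dt=0.01): k1=(0.930, -4.478), k2=(0.908, -4.461), k3=(0.908, -4.461), k4=(0.885, -4.444); state += dt/6·(k1+2k2+2k3+k4)
t=0.010: state=(2.119, 0.885)
t=0.020: state=(2.128, 0.841)
t=0.030: state=(2.136, 0.797)
continuing one RK4 step at a time; state shown every 25 steps (Δt=0.25):
t=0.250: state=(2.210, -0.107)
t=0.500: state=(2.060, -1.096)
t=0.750: state=(1.655, -2.159)
t=1.000: state=(0.984, -3.165)
t=1.250: state=(0.122, -3.579)
t=1.500: state=(-0.719, -2.995)
t=1.750: state=(-1.323, -1.786)
t=2.000: state=(-1.606, -0.486)
t=2.250: state=(-1.573, 0.738)
t=2.500: state=(-1.244, 1.870)
t=2.750: state=(-0.660, 2.723)
t=3.000: state=(0.060, 2.897)
t=3.250: state=(0.719, 2.251)
t=3.500: state=(1.147, 1.139)
t=3.750: state=(1.281, -0.062)
t=4.000: state=(1.123, -1.181)
t=4.250: state=(0.710, -2.061)
t=4.500: state=(0.136, -2.421)
t=4.750: state=(-0.440, -2.078)
t=5.000: state=(-0.859, -1.211)
t=5.250: state=(-1.030, -0.152)
t=5.500: state=(-0.938, 0.866)
t=5.750: state=(-0.616, 1.659)
t=6.000: state=(-0.147, 2.001)
t=6.250: state=(0.335, 1.755)
t=6.500: state=(0.692, 1.044)
t=6.750: state=(0.840, 0.133)
t=7.000: state=(0.761, -0.747)
t=7.240: state=(0.499, -1.388)
largest grid value and its neighbours: omega(2.920)=2.93565, omega(2.930)=2.93586, omega(2.940)=2.93463
parabola through these three points peaks at t≈2.926 with omega≈2.93595

max omega = 2.936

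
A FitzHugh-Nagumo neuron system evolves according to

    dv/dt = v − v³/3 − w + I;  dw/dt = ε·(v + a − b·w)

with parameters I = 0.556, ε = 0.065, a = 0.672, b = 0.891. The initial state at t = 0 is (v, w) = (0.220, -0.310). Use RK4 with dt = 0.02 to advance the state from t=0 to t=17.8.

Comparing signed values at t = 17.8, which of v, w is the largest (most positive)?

largest component: w

t=0.000: state=(0.220, -0.310)
step 1 (dt=0.02): k1=(1.082, 0.076), k2=(1.092, 0.077), k3=(1.092, 0.077), k4=(1.102, 0.077); state += dt/6·(k1+2k2+2k3+k4)
t=0.020: state=(0.242, -0.308)
t=0.040: state=(0.264, -0.307)
t=0.060: state=(0.287, -0.305)
continuing one RK4 step at a time; state shown every 50 steps (Δt=1):
t=1.000: state=(1.547, -0.194)
t=2.000: state=(1.958, -0.025)
t=3.000: state=(1.930, 0.142)
t=4.000: state=(1.873, 0.297)
t=5.000: state=(1.814, 0.439)
t=6.000: state=(1.755, 0.569)
t=7.000: state=(1.695, 0.689)
t=8.000: state=(1.634, 0.798)
t=9.000: state=(1.572, 0.896)
t=10.000: state=(1.508, 0.986)
t=11.000: state=(1.442, 1.066)
t=12.000: state=(1.373, 1.137)
t=13.000: state=(1.300, 1.200)
t=14.000: state=(1.220, 1.254)
t=15.000: state=(1.131, 1.301)
t=16.000: state=(1.026, 1.338)
t=17.000: state=(0.893, 1.366)
t=17.800: state=(0.748, 1.380)
compare at T: v=0.748, w=1.380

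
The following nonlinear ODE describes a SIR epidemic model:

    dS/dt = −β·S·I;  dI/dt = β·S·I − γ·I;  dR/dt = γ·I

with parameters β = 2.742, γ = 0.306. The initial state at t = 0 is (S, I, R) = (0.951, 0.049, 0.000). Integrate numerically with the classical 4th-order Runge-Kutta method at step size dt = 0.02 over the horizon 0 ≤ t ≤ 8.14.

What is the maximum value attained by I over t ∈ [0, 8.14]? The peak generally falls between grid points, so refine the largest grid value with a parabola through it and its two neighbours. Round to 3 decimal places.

t=0.000: state=(0.951, 0.049, 0.000)
step 1 (dt=0.02): k1=(-0.128, 0.113, 0.015), k2=(-0.131, 0.115, 0.015), k3=(-0.131, 0.115, 0.015), k4=(-0.133, 0.118, 0.016); state += dt/6·(k1+2k2+2k3+k4)
t=0.020: state=(0.948, 0.051, 0.000)
t=0.040: state=(0.946, 0.054, 0.001)
t=0.060: state=(0.943, 0.056, 0.001)
continuing one RK4 step at a time; state shown every 25 steps (Δt=0.5):
t=0.500: state=(0.841, 0.145, 0.014)
t=1.000: state=(0.609, 0.342, 0.050)
t=1.500: state=(0.327, 0.554, 0.119)
t=2.000: state=(0.141, 0.646, 0.213)
t=2.500: state=(0.058, 0.630, 0.311)
t=3.000: state=(0.026, 0.571, 0.404)
t=3.500: state=(0.012, 0.502, 0.486)
t=4.000: state=(0.006, 0.436, 0.557)
t=4.500: state=(0.004, 0.377, 0.619)
t=5.000: state=(0.002, 0.325, 0.673)
t=5.500: state=(0.002, 0.279, 0.719)
t=6.000: state=(0.001, 0.240, 0.759)
t=6.500: state=(0.001, 0.206, 0.793)
t=7.000: state=(0.001, 0.177, 0.822)
t=7.500: state=(0.000, 0.152, 0.847)
t=8.000: state=(0.000, 0.131, 0.869)
t=8.140: state=(0.000, 0.125, 0.874)
largest grid value and its neighbours: I(2.120)=0.64926, I(2.140)=0.64928, I(2.160)=0.64916
parabola through these three points peaks at t≈2.133 with I≈0.64929

max I = 0.649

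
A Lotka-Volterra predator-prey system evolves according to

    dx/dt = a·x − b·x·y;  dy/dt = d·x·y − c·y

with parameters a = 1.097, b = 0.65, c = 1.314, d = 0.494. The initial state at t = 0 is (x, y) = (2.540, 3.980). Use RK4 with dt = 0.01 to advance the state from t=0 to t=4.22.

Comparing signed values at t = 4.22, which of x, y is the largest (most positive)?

largest component: x

t=0.000: state=(2.540, 3.980)
step 1 (dt=0.01): k1=(-3.785, -0.236), k2=(-3.754, -0.273), k3=(-3.754, -0.273), k4=(-3.724, -0.309); state += dt/6·(k1+2k2+2k3+k4)
t=0.010: state=(2.502, 3.977)
t=0.020: state=(2.466, 3.974)
t=0.030: state=(2.429, 3.970)
continuing one RK4 step at a time; state shown every 20 steps (Δt=0.2):
t=0.200: state=(1.902, 3.804)
t=0.400: state=(1.476, 3.451)
t=0.600: state=(1.206, 3.026)
t=0.800: state=(1.043, 2.598)
t=1.000: state=(0.951, 2.203)
t=1.200: state=(0.910, 1.857)
t=1.400: state=(0.908, 1.561)
t=1.600: state=(0.938, 1.315)
t=1.800: state=(0.998, 1.112)
t=2.000: state=(1.088, 0.948)
t=2.200: state=(1.208, 0.816)
t=2.400: state=(1.363, 0.712)
t=2.600: state=(1.556, 0.632)
t=2.800: state=(1.792, 0.573)
t=3.000: state=(2.077, 0.534)
t=3.200: state=(2.417, 0.512)
t=3.400: state=(2.817, 0.510)
t=3.600: state=(3.280, 0.529)
t=3.800: state=(3.803, 0.577)
t=4.000: state=(4.371, 0.664)
t=4.200: state=(4.950, 0.809)
t=4.220: state=(5.006, 0.828)
compare at T: x=5.006, y=0.828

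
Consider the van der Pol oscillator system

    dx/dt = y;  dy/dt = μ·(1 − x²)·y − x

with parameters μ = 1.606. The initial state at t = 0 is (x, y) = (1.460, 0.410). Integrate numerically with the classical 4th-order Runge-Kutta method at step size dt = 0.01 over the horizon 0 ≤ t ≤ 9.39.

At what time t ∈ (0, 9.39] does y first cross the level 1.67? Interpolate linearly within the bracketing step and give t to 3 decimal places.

t=0.000: state=(1.460, 0.410)
step 1 (dt=0.01): k1=(0.410, -2.205), k2=(0.399, -2.191), k3=(0.399, -2.191), k4=(0.388, -2.177); state += dt/6·(k1+2k2+2k3+k4)
t=0.010: state=(1.464, 0.388)
t=0.020: state=(1.468, 0.366)
t=0.030: state=(1.471, 0.345)
continuing one RK4 step at a time; state shown every 50 steps (Δt=0.5):
t=0.500: state=(1.453, -0.322)
t=1.000: state=(1.200, -0.680)
t=1.500: state=(0.747, -1.204)
t=2.000: state=(-0.150, -2.597)
t=2.500: state=(-1.633, -2.199)
t=3.000: state=(-2.000, 0.120)
t=3.500: state=(-1.845, 0.414)
t=4.000: state=(-1.609, 0.529)
t=4.500: state=(-1.305, 0.708)
t=5.000: state=(-0.864, 1.123)
t=5.290: state=(-0.468, 1.665)
next step: t=5.300: state=(-0.451, 1.691) — y has crossed 1.67
linear interpolation between t=5.290 (1.66501) and t=5.300 (1.69086) → t≈5.292

t = 5.292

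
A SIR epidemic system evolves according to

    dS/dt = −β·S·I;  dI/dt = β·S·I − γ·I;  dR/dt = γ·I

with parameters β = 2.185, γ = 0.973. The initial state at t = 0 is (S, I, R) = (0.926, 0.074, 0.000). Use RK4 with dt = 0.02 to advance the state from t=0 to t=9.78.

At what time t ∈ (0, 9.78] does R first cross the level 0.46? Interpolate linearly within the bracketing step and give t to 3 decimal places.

t = 2.647

t=0.000: state=(0.926, 0.074, 0.000)
step 1 (dt=0.02): k1=(-0.150, 0.078, 0.072), k2=(-0.151, 0.078, 0.073), k3=(-0.151, 0.078, 0.073), k4=(-0.152, 0.079, 0.074); state += dt/6·(k1+2k2+2k3+k4)
t=0.020: state=(0.923, 0.076, 0.001)
t=0.040: state=(0.920, 0.077, 0.003)
t=0.060: state=(0.917, 0.079, 0.004)
continuing one RK4 step at a time; state shown every 25 steps (Δt=0.5):
t=0.500: state=(0.834, 0.119, 0.047)
t=1.000: state=(0.712, 0.171, 0.117)
t=1.500: state=(0.576, 0.213, 0.211)
t=2.000: state=(0.452, 0.229, 0.320)
t=2.500: state=(0.353, 0.218, 0.429)
t=2.640: state=(0.331, 0.211, 0.459)
next step: t=2.660: state=(0.328, 0.210, 0.463) — R has crossed 0.46
linear interpolation between t=2.640 (0.45853) and t=2.660 (0.46263) → t≈2.647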